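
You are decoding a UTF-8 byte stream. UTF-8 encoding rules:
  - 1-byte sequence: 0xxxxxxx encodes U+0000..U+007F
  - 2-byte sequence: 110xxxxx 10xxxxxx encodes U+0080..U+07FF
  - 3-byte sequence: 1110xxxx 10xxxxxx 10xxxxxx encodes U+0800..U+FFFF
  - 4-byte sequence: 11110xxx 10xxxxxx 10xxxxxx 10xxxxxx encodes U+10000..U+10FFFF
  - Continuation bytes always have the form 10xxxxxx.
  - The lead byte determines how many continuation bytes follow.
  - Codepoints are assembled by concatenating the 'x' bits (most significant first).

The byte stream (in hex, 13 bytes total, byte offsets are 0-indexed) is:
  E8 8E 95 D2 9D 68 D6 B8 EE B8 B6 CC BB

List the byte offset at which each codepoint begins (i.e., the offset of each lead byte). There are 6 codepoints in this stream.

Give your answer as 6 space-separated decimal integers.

Byte[0]=E8: 3-byte lead, need 2 cont bytes. acc=0x8
Byte[1]=8E: continuation. acc=(acc<<6)|0x0E=0x20E
Byte[2]=95: continuation. acc=(acc<<6)|0x15=0x8395
Completed: cp=U+8395 (starts at byte 0)
Byte[3]=D2: 2-byte lead, need 1 cont bytes. acc=0x12
Byte[4]=9D: continuation. acc=(acc<<6)|0x1D=0x49D
Completed: cp=U+049D (starts at byte 3)
Byte[5]=68: 1-byte ASCII. cp=U+0068
Byte[6]=D6: 2-byte lead, need 1 cont bytes. acc=0x16
Byte[7]=B8: continuation. acc=(acc<<6)|0x38=0x5B8
Completed: cp=U+05B8 (starts at byte 6)
Byte[8]=EE: 3-byte lead, need 2 cont bytes. acc=0xE
Byte[9]=B8: continuation. acc=(acc<<6)|0x38=0x3B8
Byte[10]=B6: continuation. acc=(acc<<6)|0x36=0xEE36
Completed: cp=U+EE36 (starts at byte 8)
Byte[11]=CC: 2-byte lead, need 1 cont bytes. acc=0xC
Byte[12]=BB: continuation. acc=(acc<<6)|0x3B=0x33B
Completed: cp=U+033B (starts at byte 11)

Answer: 0 3 5 6 8 11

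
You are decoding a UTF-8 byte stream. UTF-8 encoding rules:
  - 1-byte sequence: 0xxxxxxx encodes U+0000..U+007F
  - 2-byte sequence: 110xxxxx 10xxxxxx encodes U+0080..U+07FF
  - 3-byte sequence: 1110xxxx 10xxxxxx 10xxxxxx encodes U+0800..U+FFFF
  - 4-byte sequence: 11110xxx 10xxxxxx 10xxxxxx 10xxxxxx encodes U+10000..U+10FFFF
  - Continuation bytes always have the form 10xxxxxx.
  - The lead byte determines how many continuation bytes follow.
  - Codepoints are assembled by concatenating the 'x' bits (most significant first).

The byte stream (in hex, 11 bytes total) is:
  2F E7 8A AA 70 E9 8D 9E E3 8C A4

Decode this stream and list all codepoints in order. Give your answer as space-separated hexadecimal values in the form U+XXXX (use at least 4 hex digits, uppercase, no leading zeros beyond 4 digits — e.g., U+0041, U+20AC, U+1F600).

Answer: U+002F U+72AA U+0070 U+935E U+3324

Derivation:
Byte[0]=2F: 1-byte ASCII. cp=U+002F
Byte[1]=E7: 3-byte lead, need 2 cont bytes. acc=0x7
Byte[2]=8A: continuation. acc=(acc<<6)|0x0A=0x1CA
Byte[3]=AA: continuation. acc=(acc<<6)|0x2A=0x72AA
Completed: cp=U+72AA (starts at byte 1)
Byte[4]=70: 1-byte ASCII. cp=U+0070
Byte[5]=E9: 3-byte lead, need 2 cont bytes. acc=0x9
Byte[6]=8D: continuation. acc=(acc<<6)|0x0D=0x24D
Byte[7]=9E: continuation. acc=(acc<<6)|0x1E=0x935E
Completed: cp=U+935E (starts at byte 5)
Byte[8]=E3: 3-byte lead, need 2 cont bytes. acc=0x3
Byte[9]=8C: continuation. acc=(acc<<6)|0x0C=0xCC
Byte[10]=A4: continuation. acc=(acc<<6)|0x24=0x3324
Completed: cp=U+3324 (starts at byte 8)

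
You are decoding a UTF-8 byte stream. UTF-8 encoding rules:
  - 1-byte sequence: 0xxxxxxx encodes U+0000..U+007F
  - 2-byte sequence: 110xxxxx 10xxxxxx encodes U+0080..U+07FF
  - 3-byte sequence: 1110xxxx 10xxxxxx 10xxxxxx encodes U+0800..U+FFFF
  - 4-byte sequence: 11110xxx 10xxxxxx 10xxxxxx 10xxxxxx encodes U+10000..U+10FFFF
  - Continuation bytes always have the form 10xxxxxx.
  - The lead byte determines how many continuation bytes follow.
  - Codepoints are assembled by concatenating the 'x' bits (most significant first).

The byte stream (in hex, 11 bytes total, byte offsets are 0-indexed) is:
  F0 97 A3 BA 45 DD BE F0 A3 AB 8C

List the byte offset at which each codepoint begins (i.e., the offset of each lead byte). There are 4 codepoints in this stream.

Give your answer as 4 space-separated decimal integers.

Byte[0]=F0: 4-byte lead, need 3 cont bytes. acc=0x0
Byte[1]=97: continuation. acc=(acc<<6)|0x17=0x17
Byte[2]=A3: continuation. acc=(acc<<6)|0x23=0x5E3
Byte[3]=BA: continuation. acc=(acc<<6)|0x3A=0x178FA
Completed: cp=U+178FA (starts at byte 0)
Byte[4]=45: 1-byte ASCII. cp=U+0045
Byte[5]=DD: 2-byte lead, need 1 cont bytes. acc=0x1D
Byte[6]=BE: continuation. acc=(acc<<6)|0x3E=0x77E
Completed: cp=U+077E (starts at byte 5)
Byte[7]=F0: 4-byte lead, need 3 cont bytes. acc=0x0
Byte[8]=A3: continuation. acc=(acc<<6)|0x23=0x23
Byte[9]=AB: continuation. acc=(acc<<6)|0x2B=0x8EB
Byte[10]=8C: continuation. acc=(acc<<6)|0x0C=0x23ACC
Completed: cp=U+23ACC (starts at byte 7)

Answer: 0 4 5 7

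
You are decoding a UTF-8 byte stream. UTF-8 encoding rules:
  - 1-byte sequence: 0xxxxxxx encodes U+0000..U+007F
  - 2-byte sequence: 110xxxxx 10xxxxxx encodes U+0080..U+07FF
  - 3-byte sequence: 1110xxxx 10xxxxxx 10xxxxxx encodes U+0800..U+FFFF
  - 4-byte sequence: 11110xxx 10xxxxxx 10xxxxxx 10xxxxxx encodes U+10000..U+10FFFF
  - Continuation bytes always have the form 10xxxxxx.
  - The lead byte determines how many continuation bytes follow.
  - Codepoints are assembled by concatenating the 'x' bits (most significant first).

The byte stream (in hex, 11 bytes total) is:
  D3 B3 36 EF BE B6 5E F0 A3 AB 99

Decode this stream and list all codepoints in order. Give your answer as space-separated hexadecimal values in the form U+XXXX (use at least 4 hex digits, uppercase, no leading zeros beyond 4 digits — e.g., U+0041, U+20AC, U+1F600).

Answer: U+04F3 U+0036 U+FFB6 U+005E U+23AD9

Derivation:
Byte[0]=D3: 2-byte lead, need 1 cont bytes. acc=0x13
Byte[1]=B3: continuation. acc=(acc<<6)|0x33=0x4F3
Completed: cp=U+04F3 (starts at byte 0)
Byte[2]=36: 1-byte ASCII. cp=U+0036
Byte[3]=EF: 3-byte lead, need 2 cont bytes. acc=0xF
Byte[4]=BE: continuation. acc=(acc<<6)|0x3E=0x3FE
Byte[5]=B6: continuation. acc=(acc<<6)|0x36=0xFFB6
Completed: cp=U+FFB6 (starts at byte 3)
Byte[6]=5E: 1-byte ASCII. cp=U+005E
Byte[7]=F0: 4-byte lead, need 3 cont bytes. acc=0x0
Byte[8]=A3: continuation. acc=(acc<<6)|0x23=0x23
Byte[9]=AB: continuation. acc=(acc<<6)|0x2B=0x8EB
Byte[10]=99: continuation. acc=(acc<<6)|0x19=0x23AD9
Completed: cp=U+23AD9 (starts at byte 7)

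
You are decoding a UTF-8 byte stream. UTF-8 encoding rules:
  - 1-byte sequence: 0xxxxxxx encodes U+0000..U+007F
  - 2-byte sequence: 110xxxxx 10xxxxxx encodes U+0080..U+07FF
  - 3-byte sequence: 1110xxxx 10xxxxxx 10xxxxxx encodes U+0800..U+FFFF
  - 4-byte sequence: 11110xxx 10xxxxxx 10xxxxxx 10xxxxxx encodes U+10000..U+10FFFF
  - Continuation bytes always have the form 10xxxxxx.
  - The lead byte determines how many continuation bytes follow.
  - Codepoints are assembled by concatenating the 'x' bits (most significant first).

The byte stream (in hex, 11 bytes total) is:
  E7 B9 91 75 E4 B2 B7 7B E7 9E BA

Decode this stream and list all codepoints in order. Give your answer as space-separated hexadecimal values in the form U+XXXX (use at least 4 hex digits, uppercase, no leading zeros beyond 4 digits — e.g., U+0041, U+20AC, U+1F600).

Answer: U+7E51 U+0075 U+4CB7 U+007B U+77BA

Derivation:
Byte[0]=E7: 3-byte lead, need 2 cont bytes. acc=0x7
Byte[1]=B9: continuation. acc=(acc<<6)|0x39=0x1F9
Byte[2]=91: continuation. acc=(acc<<6)|0x11=0x7E51
Completed: cp=U+7E51 (starts at byte 0)
Byte[3]=75: 1-byte ASCII. cp=U+0075
Byte[4]=E4: 3-byte lead, need 2 cont bytes. acc=0x4
Byte[5]=B2: continuation. acc=(acc<<6)|0x32=0x132
Byte[6]=B7: continuation. acc=(acc<<6)|0x37=0x4CB7
Completed: cp=U+4CB7 (starts at byte 4)
Byte[7]=7B: 1-byte ASCII. cp=U+007B
Byte[8]=E7: 3-byte lead, need 2 cont bytes. acc=0x7
Byte[9]=9E: continuation. acc=(acc<<6)|0x1E=0x1DE
Byte[10]=BA: continuation. acc=(acc<<6)|0x3A=0x77BA
Completed: cp=U+77BA (starts at byte 8)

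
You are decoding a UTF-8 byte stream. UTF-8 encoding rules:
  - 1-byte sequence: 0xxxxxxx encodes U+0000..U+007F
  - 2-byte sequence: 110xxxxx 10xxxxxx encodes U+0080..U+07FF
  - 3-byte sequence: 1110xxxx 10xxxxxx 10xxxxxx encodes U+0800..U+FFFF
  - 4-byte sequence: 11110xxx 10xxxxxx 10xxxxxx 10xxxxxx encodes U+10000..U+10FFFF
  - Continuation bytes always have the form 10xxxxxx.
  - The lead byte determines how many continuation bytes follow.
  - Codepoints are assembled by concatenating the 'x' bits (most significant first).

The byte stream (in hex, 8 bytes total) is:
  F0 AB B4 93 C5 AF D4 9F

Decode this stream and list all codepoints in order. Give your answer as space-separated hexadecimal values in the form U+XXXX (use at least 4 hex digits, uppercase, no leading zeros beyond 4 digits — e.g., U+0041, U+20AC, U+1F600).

Answer: U+2BD13 U+016F U+051F

Derivation:
Byte[0]=F0: 4-byte lead, need 3 cont bytes. acc=0x0
Byte[1]=AB: continuation. acc=(acc<<6)|0x2B=0x2B
Byte[2]=B4: continuation. acc=(acc<<6)|0x34=0xAF4
Byte[3]=93: continuation. acc=(acc<<6)|0x13=0x2BD13
Completed: cp=U+2BD13 (starts at byte 0)
Byte[4]=C5: 2-byte lead, need 1 cont bytes. acc=0x5
Byte[5]=AF: continuation. acc=(acc<<6)|0x2F=0x16F
Completed: cp=U+016F (starts at byte 4)
Byte[6]=D4: 2-byte lead, need 1 cont bytes. acc=0x14
Byte[7]=9F: continuation. acc=(acc<<6)|0x1F=0x51F
Completed: cp=U+051F (starts at byte 6)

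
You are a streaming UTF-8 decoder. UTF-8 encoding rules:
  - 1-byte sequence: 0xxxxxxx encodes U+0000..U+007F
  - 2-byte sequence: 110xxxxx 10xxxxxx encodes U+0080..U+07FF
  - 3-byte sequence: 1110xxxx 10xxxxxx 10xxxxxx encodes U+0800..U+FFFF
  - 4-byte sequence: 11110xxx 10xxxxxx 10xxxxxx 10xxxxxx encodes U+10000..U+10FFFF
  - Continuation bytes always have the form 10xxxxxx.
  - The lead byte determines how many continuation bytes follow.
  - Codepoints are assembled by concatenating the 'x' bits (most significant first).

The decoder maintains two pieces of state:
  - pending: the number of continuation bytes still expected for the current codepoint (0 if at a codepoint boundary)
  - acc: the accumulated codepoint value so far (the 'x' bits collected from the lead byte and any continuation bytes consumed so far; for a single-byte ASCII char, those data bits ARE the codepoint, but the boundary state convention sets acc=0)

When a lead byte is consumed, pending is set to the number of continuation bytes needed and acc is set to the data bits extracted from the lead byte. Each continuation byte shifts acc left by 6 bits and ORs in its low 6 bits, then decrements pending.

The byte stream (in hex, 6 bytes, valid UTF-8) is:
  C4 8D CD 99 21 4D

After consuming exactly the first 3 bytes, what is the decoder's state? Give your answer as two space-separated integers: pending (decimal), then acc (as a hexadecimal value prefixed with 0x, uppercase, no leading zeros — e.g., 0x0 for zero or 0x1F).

Byte[0]=C4: 2-byte lead. pending=1, acc=0x4
Byte[1]=8D: continuation. acc=(acc<<6)|0x0D=0x10D, pending=0
Byte[2]=CD: 2-byte lead. pending=1, acc=0xD

Answer: 1 0xD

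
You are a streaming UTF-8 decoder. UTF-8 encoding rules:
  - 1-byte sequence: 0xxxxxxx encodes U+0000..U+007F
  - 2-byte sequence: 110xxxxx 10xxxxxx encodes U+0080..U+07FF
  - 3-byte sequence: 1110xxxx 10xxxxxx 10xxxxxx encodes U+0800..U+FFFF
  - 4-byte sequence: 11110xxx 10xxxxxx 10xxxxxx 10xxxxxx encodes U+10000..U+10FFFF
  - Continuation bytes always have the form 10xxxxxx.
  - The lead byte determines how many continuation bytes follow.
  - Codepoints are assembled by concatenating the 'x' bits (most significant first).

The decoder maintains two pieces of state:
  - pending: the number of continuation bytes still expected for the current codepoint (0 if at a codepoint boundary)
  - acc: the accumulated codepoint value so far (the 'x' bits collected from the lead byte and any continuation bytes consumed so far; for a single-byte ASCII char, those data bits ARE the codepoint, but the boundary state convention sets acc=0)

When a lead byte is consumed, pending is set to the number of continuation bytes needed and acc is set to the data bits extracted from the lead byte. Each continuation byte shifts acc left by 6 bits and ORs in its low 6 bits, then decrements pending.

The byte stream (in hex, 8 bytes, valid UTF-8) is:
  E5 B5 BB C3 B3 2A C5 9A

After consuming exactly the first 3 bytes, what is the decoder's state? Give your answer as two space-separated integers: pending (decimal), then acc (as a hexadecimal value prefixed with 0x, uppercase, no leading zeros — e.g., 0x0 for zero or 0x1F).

Answer: 0 0x5D7B

Derivation:
Byte[0]=E5: 3-byte lead. pending=2, acc=0x5
Byte[1]=B5: continuation. acc=(acc<<6)|0x35=0x175, pending=1
Byte[2]=BB: continuation. acc=(acc<<6)|0x3B=0x5D7B, pending=0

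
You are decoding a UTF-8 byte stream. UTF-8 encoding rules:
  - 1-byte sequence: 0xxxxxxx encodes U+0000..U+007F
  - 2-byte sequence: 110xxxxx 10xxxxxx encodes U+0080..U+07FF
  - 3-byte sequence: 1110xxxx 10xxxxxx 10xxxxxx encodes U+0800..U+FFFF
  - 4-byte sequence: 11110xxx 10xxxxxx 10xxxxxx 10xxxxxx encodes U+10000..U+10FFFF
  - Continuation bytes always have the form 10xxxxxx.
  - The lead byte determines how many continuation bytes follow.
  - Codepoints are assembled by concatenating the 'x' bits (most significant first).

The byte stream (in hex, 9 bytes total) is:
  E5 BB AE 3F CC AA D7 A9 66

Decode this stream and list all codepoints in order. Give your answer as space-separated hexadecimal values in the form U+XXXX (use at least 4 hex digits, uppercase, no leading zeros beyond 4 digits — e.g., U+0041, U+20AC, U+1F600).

Answer: U+5EEE U+003F U+032A U+05E9 U+0066

Derivation:
Byte[0]=E5: 3-byte lead, need 2 cont bytes. acc=0x5
Byte[1]=BB: continuation. acc=(acc<<6)|0x3B=0x17B
Byte[2]=AE: continuation. acc=(acc<<6)|0x2E=0x5EEE
Completed: cp=U+5EEE (starts at byte 0)
Byte[3]=3F: 1-byte ASCII. cp=U+003F
Byte[4]=CC: 2-byte lead, need 1 cont bytes. acc=0xC
Byte[5]=AA: continuation. acc=(acc<<6)|0x2A=0x32A
Completed: cp=U+032A (starts at byte 4)
Byte[6]=D7: 2-byte lead, need 1 cont bytes. acc=0x17
Byte[7]=A9: continuation. acc=(acc<<6)|0x29=0x5E9
Completed: cp=U+05E9 (starts at byte 6)
Byte[8]=66: 1-byte ASCII. cp=U+0066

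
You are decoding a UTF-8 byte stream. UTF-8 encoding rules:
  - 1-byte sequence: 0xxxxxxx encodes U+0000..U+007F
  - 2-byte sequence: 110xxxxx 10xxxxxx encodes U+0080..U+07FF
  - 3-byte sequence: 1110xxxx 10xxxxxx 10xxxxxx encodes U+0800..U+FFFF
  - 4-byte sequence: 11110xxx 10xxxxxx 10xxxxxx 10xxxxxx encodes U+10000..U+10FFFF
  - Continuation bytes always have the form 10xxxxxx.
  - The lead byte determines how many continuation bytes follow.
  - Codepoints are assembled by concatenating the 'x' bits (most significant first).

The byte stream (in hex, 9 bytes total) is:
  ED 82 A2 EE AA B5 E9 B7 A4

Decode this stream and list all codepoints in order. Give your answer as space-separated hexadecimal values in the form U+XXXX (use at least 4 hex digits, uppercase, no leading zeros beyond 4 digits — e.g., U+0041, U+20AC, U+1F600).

Byte[0]=ED: 3-byte lead, need 2 cont bytes. acc=0xD
Byte[1]=82: continuation. acc=(acc<<6)|0x02=0x342
Byte[2]=A2: continuation. acc=(acc<<6)|0x22=0xD0A2
Completed: cp=U+D0A2 (starts at byte 0)
Byte[3]=EE: 3-byte lead, need 2 cont bytes. acc=0xE
Byte[4]=AA: continuation. acc=(acc<<6)|0x2A=0x3AA
Byte[5]=B5: continuation. acc=(acc<<6)|0x35=0xEAB5
Completed: cp=U+EAB5 (starts at byte 3)
Byte[6]=E9: 3-byte lead, need 2 cont bytes. acc=0x9
Byte[7]=B7: continuation. acc=(acc<<6)|0x37=0x277
Byte[8]=A4: continuation. acc=(acc<<6)|0x24=0x9DE4
Completed: cp=U+9DE4 (starts at byte 6)

Answer: U+D0A2 U+EAB5 U+9DE4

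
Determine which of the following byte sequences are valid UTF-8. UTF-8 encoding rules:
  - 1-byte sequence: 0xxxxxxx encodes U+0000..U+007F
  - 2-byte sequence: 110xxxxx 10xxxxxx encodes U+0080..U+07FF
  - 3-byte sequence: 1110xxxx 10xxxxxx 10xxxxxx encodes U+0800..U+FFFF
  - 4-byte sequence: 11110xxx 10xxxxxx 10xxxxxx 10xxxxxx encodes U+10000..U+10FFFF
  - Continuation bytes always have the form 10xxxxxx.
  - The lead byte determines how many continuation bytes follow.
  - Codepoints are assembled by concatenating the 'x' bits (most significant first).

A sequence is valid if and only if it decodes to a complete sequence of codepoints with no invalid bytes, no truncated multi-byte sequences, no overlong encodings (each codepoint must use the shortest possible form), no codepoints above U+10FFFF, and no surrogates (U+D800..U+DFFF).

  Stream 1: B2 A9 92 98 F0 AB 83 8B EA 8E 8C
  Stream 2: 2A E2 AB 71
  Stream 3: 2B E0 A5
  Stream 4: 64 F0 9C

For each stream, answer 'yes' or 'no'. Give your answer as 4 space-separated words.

Stream 1: error at byte offset 0. INVALID
Stream 2: error at byte offset 3. INVALID
Stream 3: error at byte offset 3. INVALID
Stream 4: error at byte offset 3. INVALID

Answer: no no no no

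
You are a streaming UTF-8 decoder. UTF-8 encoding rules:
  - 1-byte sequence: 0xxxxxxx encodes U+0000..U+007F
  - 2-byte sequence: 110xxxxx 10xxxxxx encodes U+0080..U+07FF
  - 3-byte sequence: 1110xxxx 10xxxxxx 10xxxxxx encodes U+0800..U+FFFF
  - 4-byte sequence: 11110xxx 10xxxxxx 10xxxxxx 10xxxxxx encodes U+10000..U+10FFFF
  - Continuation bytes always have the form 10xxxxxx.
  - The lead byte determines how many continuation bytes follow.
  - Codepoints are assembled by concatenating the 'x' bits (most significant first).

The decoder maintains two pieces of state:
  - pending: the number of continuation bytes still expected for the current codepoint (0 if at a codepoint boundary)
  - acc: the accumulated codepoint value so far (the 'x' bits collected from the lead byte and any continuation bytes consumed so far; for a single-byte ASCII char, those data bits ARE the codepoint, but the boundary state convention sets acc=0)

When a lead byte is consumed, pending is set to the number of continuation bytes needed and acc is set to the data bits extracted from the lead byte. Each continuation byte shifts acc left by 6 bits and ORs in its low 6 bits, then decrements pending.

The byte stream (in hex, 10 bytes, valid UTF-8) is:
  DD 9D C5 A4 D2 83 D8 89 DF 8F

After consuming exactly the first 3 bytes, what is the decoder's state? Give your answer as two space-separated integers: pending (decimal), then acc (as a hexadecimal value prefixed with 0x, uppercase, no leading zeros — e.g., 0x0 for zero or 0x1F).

Answer: 1 0x5

Derivation:
Byte[0]=DD: 2-byte lead. pending=1, acc=0x1D
Byte[1]=9D: continuation. acc=(acc<<6)|0x1D=0x75D, pending=0
Byte[2]=C5: 2-byte lead. pending=1, acc=0x5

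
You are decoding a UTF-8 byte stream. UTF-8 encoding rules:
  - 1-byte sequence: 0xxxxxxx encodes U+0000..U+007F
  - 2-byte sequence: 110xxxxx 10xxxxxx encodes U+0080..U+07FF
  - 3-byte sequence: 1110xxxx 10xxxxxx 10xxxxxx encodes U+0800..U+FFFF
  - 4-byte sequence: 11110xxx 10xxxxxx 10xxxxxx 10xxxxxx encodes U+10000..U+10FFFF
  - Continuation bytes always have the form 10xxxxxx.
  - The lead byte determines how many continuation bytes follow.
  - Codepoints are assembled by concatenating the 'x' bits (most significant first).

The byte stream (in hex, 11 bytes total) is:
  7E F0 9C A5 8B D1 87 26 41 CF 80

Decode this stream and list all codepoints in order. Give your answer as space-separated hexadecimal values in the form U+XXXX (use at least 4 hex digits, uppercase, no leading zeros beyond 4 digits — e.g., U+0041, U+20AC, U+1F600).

Byte[0]=7E: 1-byte ASCII. cp=U+007E
Byte[1]=F0: 4-byte lead, need 3 cont bytes. acc=0x0
Byte[2]=9C: continuation. acc=(acc<<6)|0x1C=0x1C
Byte[3]=A5: continuation. acc=(acc<<6)|0x25=0x725
Byte[4]=8B: continuation. acc=(acc<<6)|0x0B=0x1C94B
Completed: cp=U+1C94B (starts at byte 1)
Byte[5]=D1: 2-byte lead, need 1 cont bytes. acc=0x11
Byte[6]=87: continuation. acc=(acc<<6)|0x07=0x447
Completed: cp=U+0447 (starts at byte 5)
Byte[7]=26: 1-byte ASCII. cp=U+0026
Byte[8]=41: 1-byte ASCII. cp=U+0041
Byte[9]=CF: 2-byte lead, need 1 cont bytes. acc=0xF
Byte[10]=80: continuation. acc=(acc<<6)|0x00=0x3C0
Completed: cp=U+03C0 (starts at byte 9)

Answer: U+007E U+1C94B U+0447 U+0026 U+0041 U+03C0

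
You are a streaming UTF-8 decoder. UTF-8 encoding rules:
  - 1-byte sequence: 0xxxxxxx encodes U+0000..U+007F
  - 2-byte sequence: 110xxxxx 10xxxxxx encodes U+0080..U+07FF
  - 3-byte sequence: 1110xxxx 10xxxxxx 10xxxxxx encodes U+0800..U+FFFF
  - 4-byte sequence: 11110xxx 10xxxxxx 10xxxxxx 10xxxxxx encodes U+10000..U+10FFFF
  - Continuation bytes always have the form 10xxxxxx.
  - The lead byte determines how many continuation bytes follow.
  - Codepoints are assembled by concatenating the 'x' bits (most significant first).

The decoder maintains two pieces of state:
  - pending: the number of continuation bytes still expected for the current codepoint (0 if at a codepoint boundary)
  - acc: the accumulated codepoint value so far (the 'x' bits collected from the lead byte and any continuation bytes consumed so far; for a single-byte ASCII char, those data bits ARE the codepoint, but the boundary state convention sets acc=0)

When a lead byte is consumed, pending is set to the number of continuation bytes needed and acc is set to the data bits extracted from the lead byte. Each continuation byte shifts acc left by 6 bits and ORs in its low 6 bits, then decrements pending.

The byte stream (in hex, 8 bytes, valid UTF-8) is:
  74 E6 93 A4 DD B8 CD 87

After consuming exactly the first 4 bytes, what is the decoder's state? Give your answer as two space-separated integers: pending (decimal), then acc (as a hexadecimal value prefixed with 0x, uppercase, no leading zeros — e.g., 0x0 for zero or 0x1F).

Byte[0]=74: 1-byte. pending=0, acc=0x0
Byte[1]=E6: 3-byte lead. pending=2, acc=0x6
Byte[2]=93: continuation. acc=(acc<<6)|0x13=0x193, pending=1
Byte[3]=A4: continuation. acc=(acc<<6)|0x24=0x64E4, pending=0

Answer: 0 0x64E4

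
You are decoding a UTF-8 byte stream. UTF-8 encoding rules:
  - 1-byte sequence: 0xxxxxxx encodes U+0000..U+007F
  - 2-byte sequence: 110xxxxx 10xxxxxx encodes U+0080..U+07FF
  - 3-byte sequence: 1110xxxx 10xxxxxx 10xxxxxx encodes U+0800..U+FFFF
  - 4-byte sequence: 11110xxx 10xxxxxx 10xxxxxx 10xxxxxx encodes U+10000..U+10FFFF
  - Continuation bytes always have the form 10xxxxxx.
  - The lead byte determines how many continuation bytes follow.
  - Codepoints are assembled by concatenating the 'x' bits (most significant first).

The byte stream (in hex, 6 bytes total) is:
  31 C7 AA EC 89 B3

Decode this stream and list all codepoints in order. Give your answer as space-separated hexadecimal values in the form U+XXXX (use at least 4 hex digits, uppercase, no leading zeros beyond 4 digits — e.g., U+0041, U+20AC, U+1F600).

Answer: U+0031 U+01EA U+C273

Derivation:
Byte[0]=31: 1-byte ASCII. cp=U+0031
Byte[1]=C7: 2-byte lead, need 1 cont bytes. acc=0x7
Byte[2]=AA: continuation. acc=(acc<<6)|0x2A=0x1EA
Completed: cp=U+01EA (starts at byte 1)
Byte[3]=EC: 3-byte lead, need 2 cont bytes. acc=0xC
Byte[4]=89: continuation. acc=(acc<<6)|0x09=0x309
Byte[5]=B3: continuation. acc=(acc<<6)|0x33=0xC273
Completed: cp=U+C273 (starts at byte 3)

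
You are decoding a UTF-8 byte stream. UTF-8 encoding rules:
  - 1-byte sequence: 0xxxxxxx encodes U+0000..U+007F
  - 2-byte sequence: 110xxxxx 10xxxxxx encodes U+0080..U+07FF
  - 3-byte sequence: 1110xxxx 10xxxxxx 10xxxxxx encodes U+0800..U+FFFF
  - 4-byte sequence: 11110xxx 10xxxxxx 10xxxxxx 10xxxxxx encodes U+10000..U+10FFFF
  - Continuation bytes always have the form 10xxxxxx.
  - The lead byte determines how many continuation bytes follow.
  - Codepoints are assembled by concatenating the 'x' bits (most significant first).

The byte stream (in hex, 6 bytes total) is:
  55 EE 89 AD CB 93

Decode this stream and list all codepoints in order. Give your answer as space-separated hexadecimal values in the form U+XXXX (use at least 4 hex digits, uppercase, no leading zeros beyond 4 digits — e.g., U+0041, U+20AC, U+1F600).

Answer: U+0055 U+E26D U+02D3

Derivation:
Byte[0]=55: 1-byte ASCII. cp=U+0055
Byte[1]=EE: 3-byte lead, need 2 cont bytes. acc=0xE
Byte[2]=89: continuation. acc=(acc<<6)|0x09=0x389
Byte[3]=AD: continuation. acc=(acc<<6)|0x2D=0xE26D
Completed: cp=U+E26D (starts at byte 1)
Byte[4]=CB: 2-byte lead, need 1 cont bytes. acc=0xB
Byte[5]=93: continuation. acc=(acc<<6)|0x13=0x2D3
Completed: cp=U+02D3 (starts at byte 4)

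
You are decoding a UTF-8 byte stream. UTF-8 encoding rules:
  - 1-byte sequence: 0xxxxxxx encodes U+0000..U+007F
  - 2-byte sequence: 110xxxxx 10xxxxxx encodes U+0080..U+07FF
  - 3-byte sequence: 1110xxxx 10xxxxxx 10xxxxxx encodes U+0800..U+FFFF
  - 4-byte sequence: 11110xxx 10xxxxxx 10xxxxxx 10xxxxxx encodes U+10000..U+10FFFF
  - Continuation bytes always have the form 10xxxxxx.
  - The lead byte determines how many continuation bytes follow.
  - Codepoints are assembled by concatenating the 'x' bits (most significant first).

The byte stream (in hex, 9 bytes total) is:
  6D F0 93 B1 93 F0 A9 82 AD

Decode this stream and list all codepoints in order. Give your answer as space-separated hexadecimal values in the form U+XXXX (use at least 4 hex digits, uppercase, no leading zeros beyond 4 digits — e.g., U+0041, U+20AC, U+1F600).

Answer: U+006D U+13C53 U+290AD

Derivation:
Byte[0]=6D: 1-byte ASCII. cp=U+006D
Byte[1]=F0: 4-byte lead, need 3 cont bytes. acc=0x0
Byte[2]=93: continuation. acc=(acc<<6)|0x13=0x13
Byte[3]=B1: continuation. acc=(acc<<6)|0x31=0x4F1
Byte[4]=93: continuation. acc=(acc<<6)|0x13=0x13C53
Completed: cp=U+13C53 (starts at byte 1)
Byte[5]=F0: 4-byte lead, need 3 cont bytes. acc=0x0
Byte[6]=A9: continuation. acc=(acc<<6)|0x29=0x29
Byte[7]=82: continuation. acc=(acc<<6)|0x02=0xA42
Byte[8]=AD: continuation. acc=(acc<<6)|0x2D=0x290AD
Completed: cp=U+290AD (starts at byte 5)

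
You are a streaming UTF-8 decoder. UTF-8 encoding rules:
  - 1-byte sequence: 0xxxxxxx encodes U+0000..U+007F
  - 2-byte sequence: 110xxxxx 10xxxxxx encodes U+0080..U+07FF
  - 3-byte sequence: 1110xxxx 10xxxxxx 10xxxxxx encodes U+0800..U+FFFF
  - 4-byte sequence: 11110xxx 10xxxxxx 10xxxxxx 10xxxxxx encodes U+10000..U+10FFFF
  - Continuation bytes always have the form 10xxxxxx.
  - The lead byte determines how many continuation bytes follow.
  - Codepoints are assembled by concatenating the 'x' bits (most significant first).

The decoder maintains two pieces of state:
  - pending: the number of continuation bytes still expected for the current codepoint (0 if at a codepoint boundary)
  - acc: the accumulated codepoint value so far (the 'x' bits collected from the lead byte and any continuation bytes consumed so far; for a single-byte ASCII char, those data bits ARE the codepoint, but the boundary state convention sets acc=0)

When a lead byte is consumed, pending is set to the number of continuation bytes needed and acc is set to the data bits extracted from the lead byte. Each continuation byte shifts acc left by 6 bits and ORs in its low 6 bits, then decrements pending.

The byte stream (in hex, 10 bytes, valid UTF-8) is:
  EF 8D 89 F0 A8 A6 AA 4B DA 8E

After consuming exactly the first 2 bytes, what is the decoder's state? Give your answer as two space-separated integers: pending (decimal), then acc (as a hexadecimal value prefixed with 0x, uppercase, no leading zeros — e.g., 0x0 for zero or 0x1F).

Answer: 1 0x3CD

Derivation:
Byte[0]=EF: 3-byte lead. pending=2, acc=0xF
Byte[1]=8D: continuation. acc=(acc<<6)|0x0D=0x3CD, pending=1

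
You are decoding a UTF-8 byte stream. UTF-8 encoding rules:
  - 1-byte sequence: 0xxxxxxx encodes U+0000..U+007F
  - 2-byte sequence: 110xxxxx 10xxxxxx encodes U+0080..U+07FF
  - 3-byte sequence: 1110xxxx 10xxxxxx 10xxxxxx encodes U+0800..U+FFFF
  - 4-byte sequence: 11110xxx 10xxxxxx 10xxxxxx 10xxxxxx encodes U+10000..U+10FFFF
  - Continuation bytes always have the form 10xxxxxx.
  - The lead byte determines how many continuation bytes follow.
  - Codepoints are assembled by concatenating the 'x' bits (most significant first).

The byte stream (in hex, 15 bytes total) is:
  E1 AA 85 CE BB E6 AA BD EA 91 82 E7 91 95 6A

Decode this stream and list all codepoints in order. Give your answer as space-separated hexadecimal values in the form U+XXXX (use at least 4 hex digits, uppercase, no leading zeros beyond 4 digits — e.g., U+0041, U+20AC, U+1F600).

Answer: U+1A85 U+03BB U+6ABD U+A442 U+7455 U+006A

Derivation:
Byte[0]=E1: 3-byte lead, need 2 cont bytes. acc=0x1
Byte[1]=AA: continuation. acc=(acc<<6)|0x2A=0x6A
Byte[2]=85: continuation. acc=(acc<<6)|0x05=0x1A85
Completed: cp=U+1A85 (starts at byte 0)
Byte[3]=CE: 2-byte lead, need 1 cont bytes. acc=0xE
Byte[4]=BB: continuation. acc=(acc<<6)|0x3B=0x3BB
Completed: cp=U+03BB (starts at byte 3)
Byte[5]=E6: 3-byte lead, need 2 cont bytes. acc=0x6
Byte[6]=AA: continuation. acc=(acc<<6)|0x2A=0x1AA
Byte[7]=BD: continuation. acc=(acc<<6)|0x3D=0x6ABD
Completed: cp=U+6ABD (starts at byte 5)
Byte[8]=EA: 3-byte lead, need 2 cont bytes. acc=0xA
Byte[9]=91: continuation. acc=(acc<<6)|0x11=0x291
Byte[10]=82: continuation. acc=(acc<<6)|0x02=0xA442
Completed: cp=U+A442 (starts at byte 8)
Byte[11]=E7: 3-byte lead, need 2 cont bytes. acc=0x7
Byte[12]=91: continuation. acc=(acc<<6)|0x11=0x1D1
Byte[13]=95: continuation. acc=(acc<<6)|0x15=0x7455
Completed: cp=U+7455 (starts at byte 11)
Byte[14]=6A: 1-byte ASCII. cp=U+006A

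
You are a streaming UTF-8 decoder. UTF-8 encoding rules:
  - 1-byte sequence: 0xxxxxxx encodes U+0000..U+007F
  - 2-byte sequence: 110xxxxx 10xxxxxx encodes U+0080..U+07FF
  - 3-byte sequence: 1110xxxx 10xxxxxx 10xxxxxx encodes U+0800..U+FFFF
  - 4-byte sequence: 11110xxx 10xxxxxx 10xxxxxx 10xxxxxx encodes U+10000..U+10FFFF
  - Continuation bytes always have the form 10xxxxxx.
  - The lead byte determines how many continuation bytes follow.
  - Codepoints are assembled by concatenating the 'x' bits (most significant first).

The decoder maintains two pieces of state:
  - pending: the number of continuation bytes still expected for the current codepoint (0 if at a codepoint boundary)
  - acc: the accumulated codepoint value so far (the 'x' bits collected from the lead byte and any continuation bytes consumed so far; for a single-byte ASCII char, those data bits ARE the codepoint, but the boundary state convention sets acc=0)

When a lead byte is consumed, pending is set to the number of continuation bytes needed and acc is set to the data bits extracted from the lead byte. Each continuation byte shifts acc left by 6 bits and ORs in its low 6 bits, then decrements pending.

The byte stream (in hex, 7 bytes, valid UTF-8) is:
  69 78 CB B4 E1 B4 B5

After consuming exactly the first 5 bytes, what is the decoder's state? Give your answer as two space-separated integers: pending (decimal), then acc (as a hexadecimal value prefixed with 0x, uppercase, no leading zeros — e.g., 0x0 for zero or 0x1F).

Byte[0]=69: 1-byte. pending=0, acc=0x0
Byte[1]=78: 1-byte. pending=0, acc=0x0
Byte[2]=CB: 2-byte lead. pending=1, acc=0xB
Byte[3]=B4: continuation. acc=(acc<<6)|0x34=0x2F4, pending=0
Byte[4]=E1: 3-byte lead. pending=2, acc=0x1

Answer: 2 0x1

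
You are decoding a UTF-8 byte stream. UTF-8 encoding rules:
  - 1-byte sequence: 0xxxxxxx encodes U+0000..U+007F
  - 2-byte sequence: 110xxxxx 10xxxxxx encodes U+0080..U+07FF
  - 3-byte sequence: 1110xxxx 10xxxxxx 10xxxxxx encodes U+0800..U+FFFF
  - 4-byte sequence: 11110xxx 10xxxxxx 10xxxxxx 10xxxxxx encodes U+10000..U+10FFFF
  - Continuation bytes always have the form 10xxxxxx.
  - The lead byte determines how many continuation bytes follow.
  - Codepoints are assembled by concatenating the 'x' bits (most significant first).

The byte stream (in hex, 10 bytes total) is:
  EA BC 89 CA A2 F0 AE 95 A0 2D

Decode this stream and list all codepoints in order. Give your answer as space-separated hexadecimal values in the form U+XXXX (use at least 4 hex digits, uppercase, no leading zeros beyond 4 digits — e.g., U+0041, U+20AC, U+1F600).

Byte[0]=EA: 3-byte lead, need 2 cont bytes. acc=0xA
Byte[1]=BC: continuation. acc=(acc<<6)|0x3C=0x2BC
Byte[2]=89: continuation. acc=(acc<<6)|0x09=0xAF09
Completed: cp=U+AF09 (starts at byte 0)
Byte[3]=CA: 2-byte lead, need 1 cont bytes. acc=0xA
Byte[4]=A2: continuation. acc=(acc<<6)|0x22=0x2A2
Completed: cp=U+02A2 (starts at byte 3)
Byte[5]=F0: 4-byte lead, need 3 cont bytes. acc=0x0
Byte[6]=AE: continuation. acc=(acc<<6)|0x2E=0x2E
Byte[7]=95: continuation. acc=(acc<<6)|0x15=0xB95
Byte[8]=A0: continuation. acc=(acc<<6)|0x20=0x2E560
Completed: cp=U+2E560 (starts at byte 5)
Byte[9]=2D: 1-byte ASCII. cp=U+002D

Answer: U+AF09 U+02A2 U+2E560 U+002D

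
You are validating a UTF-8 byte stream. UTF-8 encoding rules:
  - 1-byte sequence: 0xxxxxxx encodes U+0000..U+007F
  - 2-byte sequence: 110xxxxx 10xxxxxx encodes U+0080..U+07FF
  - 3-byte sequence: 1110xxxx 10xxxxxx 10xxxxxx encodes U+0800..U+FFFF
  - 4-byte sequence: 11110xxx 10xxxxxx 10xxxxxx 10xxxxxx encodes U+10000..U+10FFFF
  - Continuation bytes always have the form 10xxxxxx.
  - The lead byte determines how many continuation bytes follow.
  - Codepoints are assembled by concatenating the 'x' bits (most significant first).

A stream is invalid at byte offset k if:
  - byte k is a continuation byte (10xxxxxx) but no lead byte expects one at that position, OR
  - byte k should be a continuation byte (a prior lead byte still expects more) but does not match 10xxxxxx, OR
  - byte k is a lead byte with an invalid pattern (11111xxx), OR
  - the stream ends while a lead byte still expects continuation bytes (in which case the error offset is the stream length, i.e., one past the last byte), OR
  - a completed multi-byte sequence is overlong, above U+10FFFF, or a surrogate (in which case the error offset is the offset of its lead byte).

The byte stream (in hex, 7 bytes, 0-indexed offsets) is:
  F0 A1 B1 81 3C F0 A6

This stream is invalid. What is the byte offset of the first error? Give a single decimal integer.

Answer: 7

Derivation:
Byte[0]=F0: 4-byte lead, need 3 cont bytes. acc=0x0
Byte[1]=A1: continuation. acc=(acc<<6)|0x21=0x21
Byte[2]=B1: continuation. acc=(acc<<6)|0x31=0x871
Byte[3]=81: continuation. acc=(acc<<6)|0x01=0x21C41
Completed: cp=U+21C41 (starts at byte 0)
Byte[4]=3C: 1-byte ASCII. cp=U+003C
Byte[5]=F0: 4-byte lead, need 3 cont bytes. acc=0x0
Byte[6]=A6: continuation. acc=(acc<<6)|0x26=0x26
Byte[7]: stream ended, expected continuation. INVALID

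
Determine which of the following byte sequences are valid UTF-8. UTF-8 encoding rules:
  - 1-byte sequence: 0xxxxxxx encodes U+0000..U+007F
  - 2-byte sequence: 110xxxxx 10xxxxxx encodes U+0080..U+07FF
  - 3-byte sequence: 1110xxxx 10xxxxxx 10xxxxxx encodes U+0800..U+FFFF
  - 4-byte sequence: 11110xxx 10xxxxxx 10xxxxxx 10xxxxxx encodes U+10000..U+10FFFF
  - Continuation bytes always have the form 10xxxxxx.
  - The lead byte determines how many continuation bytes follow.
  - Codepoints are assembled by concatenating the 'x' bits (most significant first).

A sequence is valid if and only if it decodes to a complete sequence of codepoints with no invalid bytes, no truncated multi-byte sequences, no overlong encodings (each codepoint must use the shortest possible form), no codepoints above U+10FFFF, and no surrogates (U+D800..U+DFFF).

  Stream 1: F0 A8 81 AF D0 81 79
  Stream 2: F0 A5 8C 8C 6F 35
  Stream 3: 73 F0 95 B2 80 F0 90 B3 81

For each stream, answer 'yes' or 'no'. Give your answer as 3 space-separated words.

Stream 1: decodes cleanly. VALID
Stream 2: decodes cleanly. VALID
Stream 3: decodes cleanly. VALID

Answer: yes yes yes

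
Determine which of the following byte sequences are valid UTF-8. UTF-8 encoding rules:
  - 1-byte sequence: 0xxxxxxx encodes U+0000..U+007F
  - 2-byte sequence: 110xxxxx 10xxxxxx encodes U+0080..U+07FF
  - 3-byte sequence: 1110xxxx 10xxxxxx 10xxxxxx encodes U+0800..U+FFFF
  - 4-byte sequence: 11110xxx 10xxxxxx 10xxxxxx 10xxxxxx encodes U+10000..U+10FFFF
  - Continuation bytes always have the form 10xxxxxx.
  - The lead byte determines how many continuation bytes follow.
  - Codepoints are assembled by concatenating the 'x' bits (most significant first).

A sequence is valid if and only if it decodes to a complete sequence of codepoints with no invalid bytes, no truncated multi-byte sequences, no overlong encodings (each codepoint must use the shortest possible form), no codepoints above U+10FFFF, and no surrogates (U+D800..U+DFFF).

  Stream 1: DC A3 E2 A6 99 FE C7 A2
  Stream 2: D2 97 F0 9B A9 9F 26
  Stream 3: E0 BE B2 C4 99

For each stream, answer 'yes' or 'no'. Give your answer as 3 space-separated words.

Stream 1: error at byte offset 5. INVALID
Stream 2: decodes cleanly. VALID
Stream 3: decodes cleanly. VALID

Answer: no yes yes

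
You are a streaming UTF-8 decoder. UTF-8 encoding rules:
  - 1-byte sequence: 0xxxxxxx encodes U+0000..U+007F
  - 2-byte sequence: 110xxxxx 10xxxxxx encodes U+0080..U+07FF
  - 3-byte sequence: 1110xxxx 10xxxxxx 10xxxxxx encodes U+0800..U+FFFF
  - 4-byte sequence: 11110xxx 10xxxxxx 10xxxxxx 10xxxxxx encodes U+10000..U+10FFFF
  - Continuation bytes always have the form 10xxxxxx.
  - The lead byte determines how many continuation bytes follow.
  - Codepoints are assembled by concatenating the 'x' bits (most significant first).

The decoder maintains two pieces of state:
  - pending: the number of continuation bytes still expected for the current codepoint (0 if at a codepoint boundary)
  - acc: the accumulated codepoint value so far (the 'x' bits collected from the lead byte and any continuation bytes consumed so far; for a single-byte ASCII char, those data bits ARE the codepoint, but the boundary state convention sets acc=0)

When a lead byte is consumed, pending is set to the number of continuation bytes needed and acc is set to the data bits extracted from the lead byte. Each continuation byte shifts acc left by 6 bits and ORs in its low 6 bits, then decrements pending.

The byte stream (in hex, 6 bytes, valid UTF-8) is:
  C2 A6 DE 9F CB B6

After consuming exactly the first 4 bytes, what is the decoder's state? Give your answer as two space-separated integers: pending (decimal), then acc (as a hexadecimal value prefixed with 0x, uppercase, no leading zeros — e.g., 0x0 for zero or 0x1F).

Byte[0]=C2: 2-byte lead. pending=1, acc=0x2
Byte[1]=A6: continuation. acc=(acc<<6)|0x26=0xA6, pending=0
Byte[2]=DE: 2-byte lead. pending=1, acc=0x1E
Byte[3]=9F: continuation. acc=(acc<<6)|0x1F=0x79F, pending=0

Answer: 0 0x79F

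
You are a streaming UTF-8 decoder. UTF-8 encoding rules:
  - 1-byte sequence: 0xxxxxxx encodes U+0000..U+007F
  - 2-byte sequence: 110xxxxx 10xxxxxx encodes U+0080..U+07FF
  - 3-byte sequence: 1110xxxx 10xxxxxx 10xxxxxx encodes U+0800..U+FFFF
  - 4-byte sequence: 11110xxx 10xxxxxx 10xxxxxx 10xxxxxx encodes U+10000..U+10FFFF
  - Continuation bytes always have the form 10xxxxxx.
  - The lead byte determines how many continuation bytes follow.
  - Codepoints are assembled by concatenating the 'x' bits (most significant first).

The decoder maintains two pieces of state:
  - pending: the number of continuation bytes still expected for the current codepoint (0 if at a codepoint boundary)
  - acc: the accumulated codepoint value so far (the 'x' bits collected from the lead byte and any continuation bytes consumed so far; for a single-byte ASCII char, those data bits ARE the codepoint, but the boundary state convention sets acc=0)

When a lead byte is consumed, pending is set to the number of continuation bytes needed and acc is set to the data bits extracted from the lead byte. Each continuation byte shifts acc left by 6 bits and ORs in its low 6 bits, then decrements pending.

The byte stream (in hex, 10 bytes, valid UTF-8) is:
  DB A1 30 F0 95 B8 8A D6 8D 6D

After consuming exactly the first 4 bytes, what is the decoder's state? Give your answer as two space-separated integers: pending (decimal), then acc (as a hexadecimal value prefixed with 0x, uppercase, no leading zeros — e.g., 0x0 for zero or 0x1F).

Answer: 3 0x0

Derivation:
Byte[0]=DB: 2-byte lead. pending=1, acc=0x1B
Byte[1]=A1: continuation. acc=(acc<<6)|0x21=0x6E1, pending=0
Byte[2]=30: 1-byte. pending=0, acc=0x0
Byte[3]=F0: 4-byte lead. pending=3, acc=0x0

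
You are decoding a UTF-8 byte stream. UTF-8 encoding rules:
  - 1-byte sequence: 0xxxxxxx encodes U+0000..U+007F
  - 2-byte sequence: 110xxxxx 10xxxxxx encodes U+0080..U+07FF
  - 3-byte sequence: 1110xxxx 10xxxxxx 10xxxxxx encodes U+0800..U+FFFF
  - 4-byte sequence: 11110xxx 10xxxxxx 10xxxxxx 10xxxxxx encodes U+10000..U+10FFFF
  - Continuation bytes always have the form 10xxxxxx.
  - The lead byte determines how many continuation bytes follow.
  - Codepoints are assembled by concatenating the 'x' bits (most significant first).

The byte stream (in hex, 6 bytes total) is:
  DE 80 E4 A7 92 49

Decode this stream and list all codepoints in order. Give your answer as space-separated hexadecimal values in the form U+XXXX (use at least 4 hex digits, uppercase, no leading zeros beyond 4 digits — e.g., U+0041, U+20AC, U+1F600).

Answer: U+0780 U+49D2 U+0049

Derivation:
Byte[0]=DE: 2-byte lead, need 1 cont bytes. acc=0x1E
Byte[1]=80: continuation. acc=(acc<<6)|0x00=0x780
Completed: cp=U+0780 (starts at byte 0)
Byte[2]=E4: 3-byte lead, need 2 cont bytes. acc=0x4
Byte[3]=A7: continuation. acc=(acc<<6)|0x27=0x127
Byte[4]=92: continuation. acc=(acc<<6)|0x12=0x49D2
Completed: cp=U+49D2 (starts at byte 2)
Byte[5]=49: 1-byte ASCII. cp=U+0049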